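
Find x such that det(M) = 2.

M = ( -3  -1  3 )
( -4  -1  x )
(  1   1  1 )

x = 6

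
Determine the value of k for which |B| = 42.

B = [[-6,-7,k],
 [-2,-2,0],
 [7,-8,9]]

Expanding along the column containing k, det(B) is linear in k: det(B) = (30)·k + (-18).
Set (30)·k + (-18) = 42  ⇒  (30)·k = 60  ⇒  k = 2.

2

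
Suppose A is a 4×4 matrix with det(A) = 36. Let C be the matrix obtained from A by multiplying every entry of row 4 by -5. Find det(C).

-180

Scaling one row by -5 multiplies the determinant by -5.
det(C) = (-5)·(36) = -180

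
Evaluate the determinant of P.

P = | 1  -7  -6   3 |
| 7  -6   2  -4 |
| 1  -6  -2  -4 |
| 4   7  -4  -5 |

Expand along row 1:
  + (1) · M_11   where M_11 = det([-6 2 -4; -6 -2 -4; 7 -4 -5]) = -232
  − (-7) · M_12   where M_12 = det([7 2 -4; 1 -2 -4; 4 -4 -5]) = -80
  + (-6) · M_13   where M_13 = det([7 -6 -4; 1 -6 -4; 4 7 -5]) = 348
  − (3) · M_14   where M_14 = det([7 -6 2; 1 -6 -2; 4 7 -4]) = 352
det = (+1)·(1)·(-232) + (-1)·(-7)·(-80) + (+1)·(-6)·(348) + (-1)·(3)·(352) = -3936

det(P) = -3936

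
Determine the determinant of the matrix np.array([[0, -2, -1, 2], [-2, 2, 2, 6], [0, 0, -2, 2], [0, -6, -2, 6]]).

8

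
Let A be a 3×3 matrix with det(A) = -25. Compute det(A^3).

det(A^3) = (det A)^3 = (-25)^3 = -15625

-15625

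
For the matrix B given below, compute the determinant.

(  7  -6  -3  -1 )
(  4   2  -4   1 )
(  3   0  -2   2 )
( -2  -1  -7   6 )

Expand along row 3 (it has 1 zero):
  + (3) · M_31   where M_31 = det([-6 -3 -1; 2 -4 1; -1 -7 6]) = 159
  + (-2) · M_33   where M_33 = det([7 -6 -1; 4 2 1; -2 -1 6]) = 247
  − (2) · M_34   where M_34 = det([7 -6 -3; 4 2 -4; -2 -1 -7]) = -342
det = (+1)·(3)·(159) + (+1)·(-2)·(247) + (-1)·(2)·(-342) = 667

det(B) = 667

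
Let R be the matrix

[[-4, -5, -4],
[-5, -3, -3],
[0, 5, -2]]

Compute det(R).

66

Expand along column 1:
  + (-4) · |-3 -3; 5 -2| = (-4)·(6 − (-15)) = -84
  − (-5) · |-5 -4; 5 -2| = −(-5)·(10 − (-20)) = 150
Sum: (-84) + (150) = 66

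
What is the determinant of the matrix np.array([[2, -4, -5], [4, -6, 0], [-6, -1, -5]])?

180

Expand along row 2:
  − 4 · |-4 -5; -1 -5| = −4·(20 − 5) = -60
  + (-6) · |2 -5; -6 -5| = (-6)·(-10 − 30) = 240
Sum: (-60) + (240) = 180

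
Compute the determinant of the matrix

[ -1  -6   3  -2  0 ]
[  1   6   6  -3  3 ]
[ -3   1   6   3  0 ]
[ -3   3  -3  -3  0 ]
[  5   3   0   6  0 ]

Expand along column 5 (it has 4 zeros):
  − (3) · M_25   where M_25 = det([-1 -6 3 -2; -3 1 6 3; -3 3 -3 -3; 5 3 0 6]) = 33
det = (-1)·(3)·(33) = -99

-99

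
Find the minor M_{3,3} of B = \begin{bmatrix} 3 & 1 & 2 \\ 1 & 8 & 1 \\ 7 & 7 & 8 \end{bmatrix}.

23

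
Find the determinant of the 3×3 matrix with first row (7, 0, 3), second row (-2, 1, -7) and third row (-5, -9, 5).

-337

Expand along row 1:
  + 7 · |1 -7; -9 5| = 7·(5 − 63) = -406
  + 3 · |-2 1; -5 -9| = 3·(18 − (-5)) = 69
Sum: (-406) + (69) = -337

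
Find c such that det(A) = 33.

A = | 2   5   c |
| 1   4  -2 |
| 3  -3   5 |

Expanding along the row containing c, det(A) is linear in c: det(A) = (-15)·c + (-27).
Set (-15)·c + (-27) = 33  ⇒  (-15)·c = 60  ⇒  c = -4.

c = -4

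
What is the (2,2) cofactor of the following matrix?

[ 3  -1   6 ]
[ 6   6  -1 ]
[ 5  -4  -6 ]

Delete row 2 and column 2; the remaining 2×2 submatrix is [3 6; 5 -6].
Its determinant is 3·(-6) − 6·5 = -48.
The cofactor carries sign (−1)^(2+2) = +1, so C_{2,2} = +(-48) = -48.

The cofactor is -48.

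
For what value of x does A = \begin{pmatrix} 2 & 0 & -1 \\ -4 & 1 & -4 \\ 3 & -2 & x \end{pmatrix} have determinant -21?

x = 0

Expanding along the column containing x, det(A) is linear in x: det(A) = (2)·x + (-21).
Set (2)·x + (-21) = -21  ⇒  (2)·x = 0  ⇒  x = 0.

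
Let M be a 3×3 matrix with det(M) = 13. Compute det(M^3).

det(M^3) = (det M)^3 = (13)^3 = 2197

2197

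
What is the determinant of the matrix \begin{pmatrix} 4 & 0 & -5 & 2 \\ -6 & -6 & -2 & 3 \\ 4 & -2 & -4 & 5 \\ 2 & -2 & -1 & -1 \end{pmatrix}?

The determinant is 512.

Expand along row 1 (it has 1 zero):
  + (4) · M_11   where M_11 = det([-6 -2 3; -2 -4 5; -2 -1 -1]) = -48
  + (-5) · M_13   where M_13 = det([-6 -6 3; 4 -2 5; 2 -2 -1]) = -168
  − (2) · M_14   where M_14 = det([-6 -6 -2; 4 -2 -4; 2 -2 -1]) = 68
det = (+1)·(4)·(-48) + (+1)·(-5)·(-168) + (-1)·(2)·(68) = 512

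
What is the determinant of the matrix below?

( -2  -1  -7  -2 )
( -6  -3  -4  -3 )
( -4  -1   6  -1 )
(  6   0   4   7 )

82

Expand along row 4 (it has 1 zero):
  − (6) · M_41   where M_41 = det([-1 -7 -2; -3 -4 -3; -1 6 -1]) = 22
  − (4) · M_43   where M_43 = det([-2 -1 -2; -6 -3 -3; -4 -1 -1]) = 6
  + (7) · M_44   where M_44 = det([-2 -1 -7; -6 -3 -4; -4 -1 6]) = 34
det = (-1)·(6)·(22) + (-1)·(4)·(6) + (+1)·(7)·(34) = 82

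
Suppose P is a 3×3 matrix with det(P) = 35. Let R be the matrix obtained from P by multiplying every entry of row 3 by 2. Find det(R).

|R| = 70

Scaling one row by 2 multiplies the determinant by 2.
det(R) = (2)·(35) = 70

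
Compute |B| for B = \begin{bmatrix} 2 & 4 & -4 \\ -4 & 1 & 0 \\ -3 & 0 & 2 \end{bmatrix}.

|B| = 24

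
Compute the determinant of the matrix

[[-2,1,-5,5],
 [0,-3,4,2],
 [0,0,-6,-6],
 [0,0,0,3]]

The matrix is upper triangular, so the determinant is the product of the diagonal entries:
det = (-2) · (-3) · (-6) · (3) = -108

-108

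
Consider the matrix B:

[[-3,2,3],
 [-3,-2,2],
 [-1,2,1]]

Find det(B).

Expand along column 1:
  + (-3) · |-2 2; 2 1| = (-3)·(-2 − 4) = 18
  − (-3) · |2 3; 2 1| = −(-3)·(2 − 6) = -12
  + (-1) · |2 3; -2 2| = (-1)·(4 − (-6)) = -10
Sum: (18) + (-12) + (-10) = -4

-4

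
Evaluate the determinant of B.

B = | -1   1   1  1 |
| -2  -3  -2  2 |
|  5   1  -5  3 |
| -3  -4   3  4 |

Expand along row 1:
  + (-1) · M_11   where M_11 = det([-3 -2 2; 1 -5 3; -4 3 4]) = 85
  − (1) · M_12   where M_12 = det([-2 -2 2; 5 -5 3; -3 3 4]) = 116
  + (1) · M_13   where M_13 = det([-2 -3 2; 5 1 3; -3 -4 4]) = 21
  − (1) · M_14   where M_14 = det([-2 -3 -2; 5 1 -5; -3 -4 3]) = 68
det = (+1)·(-1)·(85) + (-1)·(1)·(116) + (+1)·(1)·(21) + (-1)·(1)·(68) = -248

|B| = -248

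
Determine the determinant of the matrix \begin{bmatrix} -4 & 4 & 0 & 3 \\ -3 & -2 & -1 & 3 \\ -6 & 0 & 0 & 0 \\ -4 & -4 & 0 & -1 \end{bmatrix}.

Expand along row 3 (it has 3 zeros):
  + (-6) · M_31   where M_31 = det([4 0 3; -2 -1 3; -4 0 -1]) = -8
det = (+1)·(-6)·(-8) = 48

The determinant is 48.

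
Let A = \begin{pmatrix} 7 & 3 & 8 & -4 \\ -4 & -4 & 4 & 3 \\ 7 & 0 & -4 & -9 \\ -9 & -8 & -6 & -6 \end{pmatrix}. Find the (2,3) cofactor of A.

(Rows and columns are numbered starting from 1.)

-89

Delete row 2 and column 3; the remaining 3×3 submatrix is [7 3 -4; 7 0 -9; -9 -8 -6].
Its determinant is 89.
The cofactor carries sign (−1)^(2+3) = −1, so C_{2,3} = −(89) = -89.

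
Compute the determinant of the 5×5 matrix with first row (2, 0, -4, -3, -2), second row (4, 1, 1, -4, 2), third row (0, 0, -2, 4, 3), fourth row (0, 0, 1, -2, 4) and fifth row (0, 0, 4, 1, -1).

The determinant is 198.

The matrix is block upper-triangular with a 2×2 block and a 3×3 block on the diagonal, so its determinant equals the product of the determinants of the diagonal blocks.
det of the 2×2 block = 2
det of the 3×3 block = 99
det = (2)·(99) = 198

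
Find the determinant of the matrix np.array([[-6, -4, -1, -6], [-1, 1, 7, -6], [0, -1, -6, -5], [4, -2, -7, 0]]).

-1298

Expand along row 3 (it has 1 zero):
  − (-1) · M_32   where M_32 = det([-6 -1 -6; -1 7 -6; 4 -7 0]) = 402
  + (-6) · M_33   where M_33 = det([-6 -4 -6; -1 1 -6; 4 -2 0]) = 180
  − (-5) · M_34   where M_34 = det([-6 -4 -1; -1 1 7; 4 -2 -7]) = -124
det = (-1)·(-1)·(402) + (+1)·(-6)·(180) + (-1)·(-5)·(-124) = -1298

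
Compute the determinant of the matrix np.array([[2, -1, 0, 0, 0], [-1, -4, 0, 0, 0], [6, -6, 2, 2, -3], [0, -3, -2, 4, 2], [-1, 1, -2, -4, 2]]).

The matrix is block lower-triangular with a 2×2 block and a 3×3 block on the diagonal, so its determinant equals the product of the determinants of the diagonal blocks.
det of the 2×2 block = -9
det of the 3×3 block = -16
det = (-9)·(-16) = 144

The determinant is 144.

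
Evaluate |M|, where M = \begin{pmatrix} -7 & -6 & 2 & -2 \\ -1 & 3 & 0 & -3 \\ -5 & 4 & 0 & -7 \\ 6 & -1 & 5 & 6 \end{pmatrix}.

43

Expand along column 3 (it has 2 zeros):
  + (2) · M_13   where M_13 = det([-1 3 -3; -5 4 -7; 6 -1 6]) = 4
  − (5) · M_43   where M_43 = det([-7 -6 -2; -1 3 -3; -5 4 -7]) = -7
det = (+1)·(2)·(4) + (-1)·(5)·(-7) = 43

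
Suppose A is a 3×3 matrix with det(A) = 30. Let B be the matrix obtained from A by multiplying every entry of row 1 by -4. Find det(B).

det(B) = -120

Scaling one row by -4 multiplies the determinant by -4.
det(B) = (-4)·(30) = -120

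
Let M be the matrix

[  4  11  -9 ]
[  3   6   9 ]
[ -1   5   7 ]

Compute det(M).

The determinant is -531.

Expand along row 1:
  + 4 · |6 9; 5 7| = 4·(42 − 45) = -12
  − 11 · |3 9; -1 7| = −11·(21 − (-9)) = -330
  + (-9) · |3 6; -1 5| = (-9)·(15 − (-6)) = -189
Sum: (-12) + (-330) + (-189) = -531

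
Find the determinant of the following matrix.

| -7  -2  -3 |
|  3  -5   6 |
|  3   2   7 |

The determinant is 272.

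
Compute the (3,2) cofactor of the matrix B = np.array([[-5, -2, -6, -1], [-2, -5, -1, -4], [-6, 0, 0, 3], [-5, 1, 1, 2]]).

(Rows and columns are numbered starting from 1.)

147

Delete row 3 and column 2; the remaining 3×3 submatrix is [-5 -6 -1; -2 -1 -4; -5 1 2].
Its determinant is -147.
The cofactor carries sign (−1)^(3+2) = −1, so C_{3,2} = −(-147) = 147.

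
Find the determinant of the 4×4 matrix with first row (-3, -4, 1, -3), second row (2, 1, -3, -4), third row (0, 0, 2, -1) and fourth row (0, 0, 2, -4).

The determinant is -30.

The matrix is block upper-triangular with a 2×2 block and a 2×2 block on the diagonal, so its determinant equals the product of the determinants of the diagonal blocks.
det of the 2×2 block = 5
det of the 2×2 block = -6
det = (5)·(-6) = -30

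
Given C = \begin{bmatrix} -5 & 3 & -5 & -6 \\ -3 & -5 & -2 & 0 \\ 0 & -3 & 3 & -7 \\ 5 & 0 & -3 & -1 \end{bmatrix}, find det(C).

The determinant is -2678.

Expand along row 2 (it has 1 zero):
  − (-3) · M_21   where M_21 = det([3 -5 -6; -3 3 -7; 0 -3 -1]) = -111
  + (-5) · M_22   where M_22 = det([-5 -5 -6; 0 3 -7; 5 -3 -1]) = 385
  − (-2) · M_23   where M_23 = det([-5 3 -6; 0 -3 -7; 5 0 -1]) = -210
det = (-1)·(-3)·(-111) + (+1)·(-5)·(385) + (-1)·(-2)·(-210) = -2678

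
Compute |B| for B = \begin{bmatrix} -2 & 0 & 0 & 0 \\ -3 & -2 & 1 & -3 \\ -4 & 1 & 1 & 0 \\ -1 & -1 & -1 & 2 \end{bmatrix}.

Expand along row 1 (it has 3 zeros):
  + (-2) · M_11   where M_11 = det([-2 1 -3; 1 1 0; -1 -1 2]) = -6
det = (+1)·(-2)·(-6) = 12

12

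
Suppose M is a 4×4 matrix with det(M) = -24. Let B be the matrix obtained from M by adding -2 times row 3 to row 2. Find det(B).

-24

Adding a multiple of one row to another leaves the determinant unchanged.
det(B) = (1)·(-24) = -24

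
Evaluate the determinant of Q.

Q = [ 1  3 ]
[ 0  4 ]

det(Q) = 1·4 − 3·0 = 4 − 0 = 4

det(Q) = 4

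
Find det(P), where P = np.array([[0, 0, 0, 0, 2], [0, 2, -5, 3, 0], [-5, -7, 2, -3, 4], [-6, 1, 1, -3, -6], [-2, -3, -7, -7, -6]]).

Expand along row 1 (it has 4 zeros):
  + (2) · M_15   where M_15 = det([0 2 -5 3; -5 -7 2 -3; -6 1 1 -3; -2 -3 -7 -7]) = -2336
det = (+1)·(2)·(-2336) = -4672

-4672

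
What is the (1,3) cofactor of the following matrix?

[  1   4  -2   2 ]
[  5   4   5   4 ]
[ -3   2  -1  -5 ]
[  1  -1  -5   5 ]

69

Delete row 1 and column 3; the remaining 3×3 submatrix is [5 4 4; -3 2 -5; 1 -1 5].
Its determinant is 69.
The cofactor carries sign (−1)^(1+3) = +1, so C_{1,3} = +(69) = 69.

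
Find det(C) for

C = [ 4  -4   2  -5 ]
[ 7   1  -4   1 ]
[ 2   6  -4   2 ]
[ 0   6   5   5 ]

det(C) = 1600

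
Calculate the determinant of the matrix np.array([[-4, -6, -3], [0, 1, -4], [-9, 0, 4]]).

Expand along row 2:
  + 1 · |-4 -3; -9 4| = 1·(-16 − 27) = -43
  − (-4) · |-4 -6; -9 0| = −(-4)·(0 − 54) = -216
Sum: (-43) + (-216) = -259

-259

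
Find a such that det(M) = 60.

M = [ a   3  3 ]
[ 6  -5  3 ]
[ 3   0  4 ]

-3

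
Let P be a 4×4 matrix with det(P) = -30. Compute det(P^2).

The determinant is 900.

det(P^2) = (det P)^2 = (-30)^2 = 900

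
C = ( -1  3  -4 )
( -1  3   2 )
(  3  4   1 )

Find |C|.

|C| = 78

Expand along row 1:
  + (-1) · |3 2; 4 1| = (-1)·(3 − 8) = 5
  − 3 · |-1 2; 3 1| = −3·(-1 − 6) = 21
  + (-4) · |-1 3; 3 4| = (-4)·(-4 − 9) = 52
Sum: (5) + (21) + (52) = 78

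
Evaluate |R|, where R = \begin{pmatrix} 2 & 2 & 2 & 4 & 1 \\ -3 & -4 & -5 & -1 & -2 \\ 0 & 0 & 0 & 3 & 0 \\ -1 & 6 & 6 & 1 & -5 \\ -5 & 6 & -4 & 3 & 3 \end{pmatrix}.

Expand along row 3 (it has 4 zeros):
  − (3) · M_34   where M_34 = det([2 2 2 1; -3 -4 -5 -2; -1 6 6 -5; -5 6 -4 3]) = 336
det = (-1)·(3)·(336) = -1008

-1008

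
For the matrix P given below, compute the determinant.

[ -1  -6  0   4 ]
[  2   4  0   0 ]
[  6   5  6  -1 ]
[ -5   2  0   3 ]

The determinant is 720.

Expand along column 3 (it has 3 zeros):
  + (6) · M_33   where M_33 = det([-1 -6 4; 2 4 0; -5 2 3]) = 120
det = (+1)·(6)·(120) = 720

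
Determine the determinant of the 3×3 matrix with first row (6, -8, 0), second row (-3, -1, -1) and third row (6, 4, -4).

Expand along column 3:
  − (-1) · |6 -8; 6 4| = −(-1)·(24 − (-48)) = 72
  + (-4) · |6 -8; -3 -1| = (-4)·(-6 − 24) = 120
Sum: (72) + (120) = 192

The determinant is 192.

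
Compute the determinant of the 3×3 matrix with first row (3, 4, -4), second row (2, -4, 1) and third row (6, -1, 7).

-201

Expand along row 1:
  + 3 · |-4 1; -1 7| = 3·(-28 − (-1)) = -81
  − 4 · |2 1; 6 7| = −4·(14 − 6) = -32
  + (-4) · |2 -4; 6 -1| = (-4)·(-2 − (-24)) = -88
Sum: (-81) + (-32) + (-88) = -201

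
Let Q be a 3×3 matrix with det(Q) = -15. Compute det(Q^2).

det(Q^2) = (det Q)^2 = (-15)^2 = 225

225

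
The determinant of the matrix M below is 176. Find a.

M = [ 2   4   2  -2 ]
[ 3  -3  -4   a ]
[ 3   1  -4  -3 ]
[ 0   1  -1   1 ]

Expanding along the column containing a, det(M) is linear in a: det(M) = (24)·a + (128).
Set (24)·a + (128) = 176  ⇒  (24)·a = 48  ⇒  a = 2.

2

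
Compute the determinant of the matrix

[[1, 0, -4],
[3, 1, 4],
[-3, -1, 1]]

5

Expand along column 2:
  + 1 · |1 -4; -3 1| = 1·(1 − 12) = -11
  − (-1) · |1 -4; 3 4| = −(-1)·(4 − (-12)) = 16
Sum: (-11) + (16) = 5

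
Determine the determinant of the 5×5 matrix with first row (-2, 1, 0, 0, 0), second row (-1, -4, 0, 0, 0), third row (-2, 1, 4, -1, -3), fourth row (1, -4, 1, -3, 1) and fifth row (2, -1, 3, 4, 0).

The matrix is block lower-triangular with a 2×2 block and a 3×3 block on the diagonal, so its determinant equals the product of the determinants of the diagonal blocks.
det of the 2×2 block = 9
det of the 3×3 block = -58
det = (9)·(-58) = -522

-522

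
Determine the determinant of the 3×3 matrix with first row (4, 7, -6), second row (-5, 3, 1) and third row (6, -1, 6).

Expand along column 1:
  + 4 · |3 1; -1 6| = 4·(18 − (-1)) = 76
  − (-5) · |7 -6; -1 6| = −(-5)·(42 − 6) = 180
  + 6 · |7 -6; 3 1| = 6·(7 − (-18)) = 150
Sum: (76) + (180) + (150) = 406

406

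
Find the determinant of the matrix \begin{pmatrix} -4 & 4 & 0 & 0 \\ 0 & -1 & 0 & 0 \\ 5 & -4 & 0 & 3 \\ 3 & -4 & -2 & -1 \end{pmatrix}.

The matrix is block lower-triangular with a 2×2 block and a 2×2 block on the diagonal, so its determinant equals the product of the determinants of the diagonal blocks.
det of the 2×2 block = 4
det of the 2×2 block = 6
det = (4)·(6) = 24

24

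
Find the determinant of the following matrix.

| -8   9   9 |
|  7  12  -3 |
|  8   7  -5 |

The determinant is -12.

Expand along row 1:
  + (-8) · |12 -3; 7 -5| = (-8)·(-60 − (-21)) = 312
  − 9 · |7 -3; 8 -5| = −9·(-35 − (-24)) = 99
  + 9 · |7 12; 8 7| = 9·(49 − 96) = -423
Sum: (312) + (99) + (-423) = -12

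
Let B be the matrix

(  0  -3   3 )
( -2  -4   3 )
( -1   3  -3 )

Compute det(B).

Expand along column 1:
  − (-2) · |-3 3; 3 -3| = −(-2)·(9 − 9) = 0
  + (-1) · |-3 3; -4 3| = (-1)·(-9 − (-12)) = -3
Sum: (0) + (-3) = -3

The determinant is -3.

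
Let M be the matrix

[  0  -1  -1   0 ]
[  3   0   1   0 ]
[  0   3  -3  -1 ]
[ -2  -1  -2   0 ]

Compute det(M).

Expand along column 4 (it has 3 zeros):
  − (-1) · M_34   where M_34 = det([0 -1 -1; 3 0 1; -2 -1 -2]) = -1
det = (-1)·(-1)·(-1) = -1

The determinant is -1.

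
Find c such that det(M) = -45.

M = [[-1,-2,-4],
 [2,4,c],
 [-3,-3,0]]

-7

Expanding along the row containing c, det(M) is linear in c: det(M) = (3)·c + (-24).
Set (3)·c + (-24) = -45  ⇒  (3)·c = -21  ⇒  c = -7.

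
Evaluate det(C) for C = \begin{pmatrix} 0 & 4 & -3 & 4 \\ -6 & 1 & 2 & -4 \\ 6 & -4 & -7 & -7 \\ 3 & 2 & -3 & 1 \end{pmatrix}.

Expand along row 1 (it has 1 zero):
  − (4) · M_12   where M_12 = det([-6 2 -4; 6 -7 -7; 3 -3 1]) = 102
  + (-3) · M_13   where M_13 = det([-6 1 -4; 6 -4 -7; 3 2 1]) = -183
  − (4) · M_14   where M_14 = det([-6 1 2; 6 -4 -7; 3 2 -3]) = -111
det = (-1)·(4)·(102) + (+1)·(-3)·(-183) + (-1)·(4)·(-111) = 585

585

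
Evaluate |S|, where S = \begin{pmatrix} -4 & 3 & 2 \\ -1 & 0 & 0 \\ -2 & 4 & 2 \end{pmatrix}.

Expand along row 2:
  − (-1) · |3 2; 4 2| = −(-1)·(6 − 8) = -2

det(S) = -2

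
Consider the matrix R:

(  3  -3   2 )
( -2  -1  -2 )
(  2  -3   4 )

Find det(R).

Expand along row 1:
  + 3 · |-1 -2; -3 4| = 3·(-4 − 6) = -30
  − (-3) · |-2 -2; 2 4| = −(-3)·(-8 − (-4)) = -12
  + 2 · |-2 -1; 2 -3| = 2·(6 − (-2)) = 16
Sum: (-30) + (-12) + (16) = -26

-26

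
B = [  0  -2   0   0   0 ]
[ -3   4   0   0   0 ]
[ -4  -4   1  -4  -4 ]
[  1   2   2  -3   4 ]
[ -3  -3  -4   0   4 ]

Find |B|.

-792

B is block lower-triangular with a 2×2 block and a 3×3 block on the diagonal, so its determinant equals the product of the determinants of the diagonal blocks.
det of the 2×2 block = -6
det of the 3×3 block = 132
det = (-6)·(132) = -792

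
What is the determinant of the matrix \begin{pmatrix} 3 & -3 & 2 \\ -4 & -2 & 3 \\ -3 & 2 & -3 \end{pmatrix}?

35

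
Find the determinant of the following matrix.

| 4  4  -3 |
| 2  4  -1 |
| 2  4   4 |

40

Expand along column 1:
  + 4 · |4 -1; 4 4| = 4·(16 − (-4)) = 80
  − 2 · |4 -3; 4 4| = −2·(16 − (-12)) = -56
  + 2 · |4 -3; 4 -1| = 2·(-4 − (-12)) = 16
Sum: (80) + (-56) + (16) = 40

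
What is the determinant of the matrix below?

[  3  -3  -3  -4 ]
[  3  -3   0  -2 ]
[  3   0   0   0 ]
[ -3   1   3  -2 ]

126

Expand along row 3 (it has 3 zeros):
  + (3) · M_31   where M_31 = det([-3 -3 -4; -3 0 -2; 1 3 -2]) = 42
det = (+1)·(3)·(42) = 126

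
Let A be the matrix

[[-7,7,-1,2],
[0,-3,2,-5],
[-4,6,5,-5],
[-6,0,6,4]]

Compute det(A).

Expand along row 2 (it has 1 zero):
  + (-3) · M_22   where M_22 = det([-7 -1 2; -4 5 -5; -6 6 4]) = -384
  − (2) · M_23   where M_23 = det([-7 7 2; -4 6 -5; -6 0 4]) = 226
  + (-5) · M_24   where M_24 = det([-7 7 -1; -4 6 5; -6 0 6]) = -330
det = (+1)·(-3)·(-384) + (-1)·(2)·(226) + (+1)·(-5)·(-330) = 2350

2350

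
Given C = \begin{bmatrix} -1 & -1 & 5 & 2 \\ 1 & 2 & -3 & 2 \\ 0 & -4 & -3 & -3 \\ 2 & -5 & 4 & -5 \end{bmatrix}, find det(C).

229

Expand along row 3 (it has 1 zero):
  − (-4) · M_32   where M_32 = det([-1 5 2; 1 -3 2; 2 4 -5]) = 58
  + (-3) · M_33   where M_33 = det([-1 -1 2; 1 2 2; 2 -5 -5]) = -27
  − (-3) · M_34   where M_34 = det([-1 -1 5; 1 2 -3; 2 -5 4]) = -28
det = (-1)·(-4)·(58) + (+1)·(-3)·(-27) + (-1)·(-3)·(-28) = 229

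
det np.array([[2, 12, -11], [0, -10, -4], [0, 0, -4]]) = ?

80

The matrix is upper triangular, so the determinant is the product of the diagonal entries:
det = (2) · (-10) · (-4) = 80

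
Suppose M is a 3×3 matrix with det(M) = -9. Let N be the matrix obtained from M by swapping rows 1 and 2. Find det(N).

Swapping two rows multiplies the determinant by −1.
det(N) = (-1)·(-9) = 9

9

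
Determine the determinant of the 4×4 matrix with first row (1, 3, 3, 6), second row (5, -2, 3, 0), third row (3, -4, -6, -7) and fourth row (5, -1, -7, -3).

Expand along row 2 (it has 1 zero):
  − (5) · M_21   where M_21 = det([3 3 6; -4 -6 -7; -1 -7 -3]) = 24
  + (-2) · M_22   where M_22 = det([1 3 6; 3 -6 -7; 5 -7 -3]) = -55
  − (3) · M_23   where M_23 = det([1 3 6; 3 -4 -7; 5 -1 -3]) = 29
det = (-1)·(5)·(24) + (+1)·(-2)·(-55) + (-1)·(3)·(29) = -97

The determinant is -97.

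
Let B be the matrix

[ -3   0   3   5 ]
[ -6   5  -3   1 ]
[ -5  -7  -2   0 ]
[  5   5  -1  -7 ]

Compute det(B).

|B| = -1044

Expand along row 1 (it has 1 zero):
  + (-3) · M_11   where M_11 = det([5 -3 1; -7 -2 0; 5 -1 -7]) = 234
  + (3) · M_13   where M_13 = det([-6 5 1; -5 -7 0; 5 5 -7]) = -459
  − (5) · M_14   where M_14 = det([-6 5 -3; -5 -7 -2; 5 5 -1]) = -207
det = (+1)·(-3)·(234) + (+1)·(3)·(-459) + (-1)·(5)·(-207) = -1044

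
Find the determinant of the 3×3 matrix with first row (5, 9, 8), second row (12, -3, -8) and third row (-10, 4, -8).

Expand along row 1:
  + 5 · |-3 -8; 4 -8| = 5·(24 − (-32)) = 280
  − 9 · |12 -8; -10 -8| = −9·(-96 − 80) = 1584
  + 8 · |12 -3; -10 4| = 8·(48 − 30) = 144
Sum: (280) + (1584) + (144) = 2008

2008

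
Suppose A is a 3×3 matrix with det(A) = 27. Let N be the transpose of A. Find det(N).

The determinant is 27.

det(Aᵀ) = det(A).
det(N) = (1)·(27) = 27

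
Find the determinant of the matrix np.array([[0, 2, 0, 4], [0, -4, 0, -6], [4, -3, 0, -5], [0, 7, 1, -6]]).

-16

Expand along column 1 (it has 3 zeros):
  + (4) · M_31   where M_31 = det([2 0 4; -4 0 -6; 7 1 -6]) = -4
det = (+1)·(4)·(-4) = -16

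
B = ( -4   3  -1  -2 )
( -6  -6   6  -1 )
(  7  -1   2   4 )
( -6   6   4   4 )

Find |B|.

Expand along row 1:
  + (-4) · M_11   where M_11 = det([-6 6 -1; -1 2 4; 6 4 4]) = 232
  − (3) · M_12   where M_12 = det([-6 6 -1; 7 2 4; -6 4 4]) = -304
  + (-1) · M_13   where M_13 = det([-6 -6 -1; 7 -1 4; -6 6 4]) = 444
  − (-2) · M_14   where M_14 = det([-6 -6 6; 7 -1 2; -6 6 4]) = 552
det = (+1)·(-4)·(232) + (-1)·(3)·(-304) + (+1)·(-1)·(444) + (-1)·(-2)·(552) = 644

det(B) = 644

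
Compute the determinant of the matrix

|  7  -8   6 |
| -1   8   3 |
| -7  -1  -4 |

Expand along column 1:
  + 7 · |8 3; -1 -4| = 7·(-32 − (-3)) = -203
  − (-1) · |-8 6; -1 -4| = −(-1)·(32 − (-6)) = 38
  + (-7) · |-8 6; 8 3| = (-7)·(-24 − 48) = 504
Sum: (-203) + (38) + (504) = 339

The determinant is 339.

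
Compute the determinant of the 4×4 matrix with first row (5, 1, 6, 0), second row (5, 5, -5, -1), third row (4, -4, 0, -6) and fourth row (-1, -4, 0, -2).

Expand along column 3 (it has 2 zeros):
  + (6) · M_13   where M_13 = det([5 5 -1; 4 -4 -6; -1 -4 -2]) = 10
  − (-5) · M_23   where M_23 = det([5 1 0; 4 -4 -6; -1 -4 -2]) = -66
det = (+1)·(6)·(10) + (-1)·(-5)·(-66) = -270

-270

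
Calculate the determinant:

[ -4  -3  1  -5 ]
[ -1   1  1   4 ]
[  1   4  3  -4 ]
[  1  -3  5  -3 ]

Expand along row 1:
  + (-4) · M_11   where M_11 = det([1 1 4; 4 3 -4; -3 5 -3]) = 151
  − (-3) · M_12   where M_12 = det([-1 1 4; 1 3 -4; 1 5 -3]) = -4
  + (1) · M_13   where M_13 = det([-1 1 4; 1 4 -4; 1 -3 -3]) = -5
  − (-5) · M_14   where M_14 = det([-1 1 1; 1 4 3; 1 -3 5]) = -38
det = (+1)·(-4)·(151) + (-1)·(-3)·(-4) + (+1)·(1)·(-5) + (-1)·(-5)·(-38) = -811

-811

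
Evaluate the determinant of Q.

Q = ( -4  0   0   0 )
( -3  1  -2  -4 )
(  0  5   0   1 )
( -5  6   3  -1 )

|Q| = 340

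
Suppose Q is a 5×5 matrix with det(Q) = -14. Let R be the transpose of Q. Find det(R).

det(Qᵀ) = det(Q).
det(R) = (1)·(-14) = -14

det(R) = -14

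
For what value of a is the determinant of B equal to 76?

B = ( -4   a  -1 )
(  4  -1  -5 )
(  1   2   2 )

-9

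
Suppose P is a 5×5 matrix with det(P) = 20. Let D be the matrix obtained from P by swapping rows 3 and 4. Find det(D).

Swapping two rows multiplies the determinant by −1.
det(D) = (-1)·(20) = -20

-20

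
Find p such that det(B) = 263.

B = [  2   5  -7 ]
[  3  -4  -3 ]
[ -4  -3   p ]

-2

Expanding along the row containing p, det(B) is linear in p: det(B) = (-23)·p + (217).
Set (-23)·p + (217) = 263  ⇒  (-23)·p = 46  ⇒  p = -2.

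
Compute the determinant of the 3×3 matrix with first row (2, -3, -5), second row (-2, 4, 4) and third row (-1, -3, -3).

Expand along column 1:
  + 2 · |4 4; -3 -3| = 2·(-12 − (-12)) = 0
  − (-2) · |-3 -5; -3 -3| = −(-2)·(9 − 15) = -12
  + (-1) · |-3 -5; 4 4| = (-1)·(-12 − (-20)) = -8
Sum: (0) + (-12) + (-8) = -20

The determinant is -20.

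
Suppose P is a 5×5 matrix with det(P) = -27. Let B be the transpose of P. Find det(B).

-27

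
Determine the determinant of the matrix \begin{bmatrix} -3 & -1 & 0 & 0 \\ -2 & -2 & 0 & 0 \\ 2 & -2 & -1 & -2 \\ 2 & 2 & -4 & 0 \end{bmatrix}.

-32

The matrix is block lower-triangular with a 2×2 block and a 2×2 block on the diagonal, so its determinant equals the product of the determinants of the diagonal blocks.
det of the 2×2 block = 4
det of the 2×2 block = -8
det = (4)·(-8) = -32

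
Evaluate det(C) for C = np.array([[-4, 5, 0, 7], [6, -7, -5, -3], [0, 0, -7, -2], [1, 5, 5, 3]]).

det(C) = -1516

Expand along row 3 (it has 2 zeros):
  + (-7) · M_33   where M_33 = det([-4 5 7; 6 -7 -3; 1 5 3]) = 178
  − (-2) · M_34   where M_34 = det([-4 5 0; 6 -7 -5; 1 5 5]) = -135
det = (+1)·(-7)·(178) + (-1)·(-2)·(-135) = -1516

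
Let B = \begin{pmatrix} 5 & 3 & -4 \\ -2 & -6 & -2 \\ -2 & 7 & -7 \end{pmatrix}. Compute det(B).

Expand along row 1:
  + 5 · |-6 -2; 7 -7| = 5·(42 − (-14)) = 280
  − 3 · |-2 -2; -2 -7| = −3·(14 − 4) = -30
  + (-4) · |-2 -6; -2 7| = (-4)·(-14 − 12) = 104
Sum: (280) + (-30) + (104) = 354

354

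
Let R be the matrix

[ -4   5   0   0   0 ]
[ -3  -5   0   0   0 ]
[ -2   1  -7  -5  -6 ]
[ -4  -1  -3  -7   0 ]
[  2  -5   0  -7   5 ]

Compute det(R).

|R| = 1540

R is block lower-triangular with a 2×2 block and a 3×3 block on the diagonal, so its determinant equals the product of the determinants of the diagonal blocks.
det of the 2×2 block = 35
det of the 3×3 block = 44
det = (35)·(44) = 1540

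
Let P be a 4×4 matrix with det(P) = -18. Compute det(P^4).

det(P^4) = (det P)^4 = (-18)^4 = 104976

104976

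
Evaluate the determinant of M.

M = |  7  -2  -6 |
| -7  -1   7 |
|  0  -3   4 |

Expand along column 1:
  + 7 · |-1 7; -3 4| = 7·(-4 − (-21)) = 119
  − (-7) · |-2 -6; -3 4| = −(-7)·(-8 − 18) = -182
Sum: (119) + (-182) = -63

|M| = -63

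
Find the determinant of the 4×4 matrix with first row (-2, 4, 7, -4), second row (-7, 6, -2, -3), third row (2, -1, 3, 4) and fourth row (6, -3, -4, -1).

845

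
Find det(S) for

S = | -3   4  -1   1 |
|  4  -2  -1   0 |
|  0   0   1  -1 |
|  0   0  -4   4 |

0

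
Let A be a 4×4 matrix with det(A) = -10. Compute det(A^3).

-1000

det(A^3) = (det A)^3 = (-10)^3 = -1000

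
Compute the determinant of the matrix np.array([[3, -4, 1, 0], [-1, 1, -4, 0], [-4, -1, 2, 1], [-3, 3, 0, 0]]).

Expand along column 4 (it has 3 zeros):
  − (1) · M_34   where M_34 = det([3 -4 1; -1 1 -4; -3 3 0]) = -12
det = (-1)·(1)·(-12) = 12

12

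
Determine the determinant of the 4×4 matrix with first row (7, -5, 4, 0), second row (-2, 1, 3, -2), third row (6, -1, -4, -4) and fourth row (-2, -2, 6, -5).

Expand along row 1 (it has 1 zero):
  + (7) · M_11   where M_11 = det([1 3 -2; -1 -4 -4; -2 6 -5]) = 81
  − (-5) · M_12   where M_12 = det([-2 3 -2; 6 -4 -4; -2 6 -5]) = -30
  + (4) · M_13   where M_13 = det([-2 1 -2; 6 -1 -4; -2 -2 -5]) = 72
det = (+1)·(7)·(81) + (-1)·(-5)·(-30) + (+1)·(4)·(72) = 705

The determinant is 705.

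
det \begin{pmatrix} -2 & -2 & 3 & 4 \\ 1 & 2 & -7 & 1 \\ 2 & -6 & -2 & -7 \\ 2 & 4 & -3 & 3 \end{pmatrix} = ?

548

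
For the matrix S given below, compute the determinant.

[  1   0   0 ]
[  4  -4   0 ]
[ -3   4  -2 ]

S is lower triangular, so det(S) is the product of the diagonal entries:
det = (1) · (-4) · (-2) = 8

8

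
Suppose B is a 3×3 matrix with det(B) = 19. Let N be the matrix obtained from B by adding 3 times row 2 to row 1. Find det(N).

Adding a multiple of one row to another leaves the determinant unchanged.
det(N) = (1)·(19) = 19

19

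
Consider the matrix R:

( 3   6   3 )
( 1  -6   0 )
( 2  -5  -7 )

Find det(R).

det(R) = 189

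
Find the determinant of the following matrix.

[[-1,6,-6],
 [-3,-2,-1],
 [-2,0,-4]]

-44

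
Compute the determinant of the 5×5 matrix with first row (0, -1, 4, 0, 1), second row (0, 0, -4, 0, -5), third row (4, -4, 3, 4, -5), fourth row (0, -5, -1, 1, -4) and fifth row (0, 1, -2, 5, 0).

-1404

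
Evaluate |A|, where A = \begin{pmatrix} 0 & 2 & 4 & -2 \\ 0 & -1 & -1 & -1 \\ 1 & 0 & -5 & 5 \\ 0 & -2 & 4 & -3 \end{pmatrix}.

Expand along column 1 (it has 3 zeros):
  + (1) · M_31   where M_31 = det([2 4 -2; -1 -1 -1; -2 4 -3]) = 22
det = (+1)·(1)·(22) = 22

det(A) = 22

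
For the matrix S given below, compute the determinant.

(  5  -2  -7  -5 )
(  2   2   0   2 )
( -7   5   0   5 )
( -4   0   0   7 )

|S| = -1176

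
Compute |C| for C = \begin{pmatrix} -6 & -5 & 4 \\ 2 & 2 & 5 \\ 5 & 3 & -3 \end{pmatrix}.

|C| = -45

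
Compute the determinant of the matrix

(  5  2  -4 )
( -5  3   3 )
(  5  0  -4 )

-10

Expand along row 3:
  + 5 · |2 -4; 3 3| = 5·(6 − (-12)) = 90
  + (-4) · |5 2; -5 3| = (-4)·(15 − (-10)) = -100
Sum: (90) + (-100) = -10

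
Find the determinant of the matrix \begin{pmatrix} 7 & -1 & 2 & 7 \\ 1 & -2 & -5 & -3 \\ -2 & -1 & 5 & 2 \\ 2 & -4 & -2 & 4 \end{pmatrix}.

The determinant is -496.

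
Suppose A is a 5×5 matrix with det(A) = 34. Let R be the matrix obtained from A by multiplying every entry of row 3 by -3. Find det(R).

-102

Scaling one row by -3 multiplies the determinant by -3.
det(R) = (-3)·(34) = -102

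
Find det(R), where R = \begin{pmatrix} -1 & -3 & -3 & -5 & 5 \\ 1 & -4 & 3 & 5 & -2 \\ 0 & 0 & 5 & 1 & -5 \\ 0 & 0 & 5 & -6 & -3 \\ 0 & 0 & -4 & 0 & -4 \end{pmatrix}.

|R| = 1904

R is block upper-triangular with a 2×2 block and a 3×3 block on the diagonal, so its determinant equals the product of the determinants of the diagonal blocks.
det of the 2×2 block = 7
det of the 3×3 block = 272
det = (7)·(272) = 1904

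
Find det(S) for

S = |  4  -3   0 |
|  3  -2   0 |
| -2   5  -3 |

|S| = -3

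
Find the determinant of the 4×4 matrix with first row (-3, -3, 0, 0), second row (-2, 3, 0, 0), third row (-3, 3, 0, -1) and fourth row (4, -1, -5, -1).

The determinant is 75.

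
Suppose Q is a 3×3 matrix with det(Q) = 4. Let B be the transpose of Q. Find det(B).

The determinant is 4.

det(Qᵀ) = det(Q).
det(B) = (1)·(4) = 4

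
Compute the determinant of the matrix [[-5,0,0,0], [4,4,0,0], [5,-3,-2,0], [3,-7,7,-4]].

The matrix is lower triangular, so the determinant is the product of the diagonal entries:
det = (-5) · (4) · (-2) · (-4) = -160

The determinant is -160.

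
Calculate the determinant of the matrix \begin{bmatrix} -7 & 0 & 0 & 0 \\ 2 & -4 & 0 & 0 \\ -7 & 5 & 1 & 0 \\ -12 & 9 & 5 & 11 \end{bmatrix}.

The determinant is 308.

The matrix is lower triangular, so the determinant is the product of the diagonal entries:
det = (-7) · (-4) · (1) · (11) = 308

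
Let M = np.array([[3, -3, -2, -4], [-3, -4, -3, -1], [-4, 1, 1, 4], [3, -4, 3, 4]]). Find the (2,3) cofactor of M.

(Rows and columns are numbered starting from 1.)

Delete row 2 and column 3; the remaining 3×3 submatrix is [3 -3 -4; -4 1 4; 3 -4 4].
Its determinant is -76.
The cofactor carries sign (−1)^(2+3) = −1, so C_{2,3} = −(-76) = 76.

76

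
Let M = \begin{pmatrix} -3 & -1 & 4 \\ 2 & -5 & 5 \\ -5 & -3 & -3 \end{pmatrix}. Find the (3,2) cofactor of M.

23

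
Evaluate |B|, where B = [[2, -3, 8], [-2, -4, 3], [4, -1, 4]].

58

Expand along column 1:
  + 2 · |-4 3; -1 4| = 2·(-16 − (-3)) = -26
  − (-2) · |-3 8; -1 4| = −(-2)·(-12 − (-8)) = -8
  + 4 · |-3 8; -4 3| = 4·(-9 − (-32)) = 92
Sum: (-26) + (-8) + (92) = 58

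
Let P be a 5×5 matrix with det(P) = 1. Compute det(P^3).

1

det(P^3) = (det P)^3 = (1)^3 = 1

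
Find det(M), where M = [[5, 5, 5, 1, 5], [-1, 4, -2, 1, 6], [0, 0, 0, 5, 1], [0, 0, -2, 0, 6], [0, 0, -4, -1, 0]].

The determinant is -2950.

M is block upper-triangular with a 2×2 block and a 3×3 block on the diagonal, so its determinant equals the product of the determinants of the diagonal blocks.
det of the 2×2 block = 25
det of the 3×3 block = -118
det = (25)·(-118) = -2950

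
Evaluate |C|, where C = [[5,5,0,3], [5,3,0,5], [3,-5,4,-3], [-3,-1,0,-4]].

Expand along column 3 (it has 3 zeros):
  + (4) · M_33   where M_33 = det([5 5 3; 5 3 5; -3 -1 -4]) = 2
det = (+1)·(4)·(2) = 8

det(C) = 8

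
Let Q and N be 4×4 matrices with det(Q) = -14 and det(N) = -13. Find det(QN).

det(QN) = det(Q)·det(N) = (-14)·(-13) = 182

182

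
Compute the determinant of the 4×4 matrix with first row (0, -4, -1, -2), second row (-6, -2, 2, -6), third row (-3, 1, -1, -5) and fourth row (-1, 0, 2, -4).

-304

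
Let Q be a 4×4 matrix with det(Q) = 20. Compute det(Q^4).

det(Q^4) = (det Q)^4 = (20)^4 = 160000

160000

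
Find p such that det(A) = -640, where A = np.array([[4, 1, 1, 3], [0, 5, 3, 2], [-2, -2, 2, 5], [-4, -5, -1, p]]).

p = -9

Expanding along the column containing p, det(A) is linear in p: det(A) = (68)·p + (-28).
Set (68)·p + (-28) = -640  ⇒  (68)·p = -612  ⇒  p = -9.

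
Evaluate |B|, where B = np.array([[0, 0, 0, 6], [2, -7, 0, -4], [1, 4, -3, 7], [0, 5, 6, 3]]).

Expand along row 1 (it has 3 zeros):
  − (6) · M_14   where M_14 = det([2 -7 0; 1 4 -3; 0 5 6]) = 120
det = (-1)·(6)·(120) = -720

-720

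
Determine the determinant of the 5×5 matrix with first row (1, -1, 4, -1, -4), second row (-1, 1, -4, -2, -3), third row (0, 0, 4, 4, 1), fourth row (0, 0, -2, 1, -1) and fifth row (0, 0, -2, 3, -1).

0

The matrix is block upper-triangular with a 2×2 block and a 3×3 block on the diagonal, so its determinant equals the product of the determinants of the diagonal blocks.
det of the 2×2 block = 0
det of the 3×3 block = 4
det = (0)·(4) = 0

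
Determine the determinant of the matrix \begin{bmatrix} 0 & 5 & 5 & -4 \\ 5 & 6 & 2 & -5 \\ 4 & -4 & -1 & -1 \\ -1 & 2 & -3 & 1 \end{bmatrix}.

Expand along row 1 (it has 1 zero):
  − (5) · M_12   where M_12 = det([5 2 -5; 4 -1 -1; -1 -3 1]) = 39
  + (5) · M_13   where M_13 = det([5 6 -5; 4 -4 -1; -1 2 1]) = -48
  − (-4) · M_14   where M_14 = det([5 6 2; 4 -4 -1; -1 2 -3]) = 156
det = (-1)·(5)·(39) + (+1)·(5)·(-48) + (-1)·(-4)·(156) = 189

The determinant is 189.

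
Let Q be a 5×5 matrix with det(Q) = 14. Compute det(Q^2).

det(Q^2) = (det Q)^2 = (14)^2 = 196

The determinant is 196.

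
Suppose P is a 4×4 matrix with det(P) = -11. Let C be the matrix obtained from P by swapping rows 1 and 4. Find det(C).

11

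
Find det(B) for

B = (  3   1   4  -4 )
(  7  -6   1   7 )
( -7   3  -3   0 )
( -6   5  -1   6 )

-293

Expand along row 3 (it has 1 zero):
  + (-7) · M_31   where M_31 = det([1 4 -4; -6 1 7; 5 -1 6]) = 293
  − (3) · M_32   where M_32 = det([3 4 -4; 7 1 7; -6 -1 6]) = -293
  + (-3) · M_33   where M_33 = det([3 1 -4; 7 -6 7; -6 5 6]) = -293
det = (+1)·(-7)·(293) + (-1)·(3)·(-293) + (+1)·(-3)·(-293) = -293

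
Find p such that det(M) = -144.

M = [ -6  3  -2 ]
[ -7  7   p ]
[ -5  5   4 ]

Expanding along the column containing p, det(M) is linear in p: det(M) = (15)·p + (-84).
Set (15)·p + (-84) = -144  ⇒  (15)·p = -60  ⇒  p = -4.

-4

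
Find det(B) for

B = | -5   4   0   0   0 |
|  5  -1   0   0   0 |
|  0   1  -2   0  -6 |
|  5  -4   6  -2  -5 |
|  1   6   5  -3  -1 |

B is block lower-triangular with a 2×2 block and a 3×3 block on the diagonal, so its determinant equals the product of the determinants of the diagonal blocks.
det of the 2×2 block = -15
det of the 3×3 block = 74
det = (-15)·(74) = -1110

|B| = -1110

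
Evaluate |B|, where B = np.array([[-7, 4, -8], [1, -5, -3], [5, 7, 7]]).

-246

Expand along column 1:
  + (-7) · |-5 -3; 7 7| = (-7)·(-35 − (-21)) = 98
  − 1 · |4 -8; 7 7| = −1·(28 − (-56)) = -84
  + 5 · |4 -8; -5 -3| = 5·(-12 − 40) = -260
Sum: (98) + (-84) + (-260) = -246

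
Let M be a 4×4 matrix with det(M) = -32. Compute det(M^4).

det(M^4) = (det M)^4 = (-32)^4 = 1048576

The determinant is 1048576.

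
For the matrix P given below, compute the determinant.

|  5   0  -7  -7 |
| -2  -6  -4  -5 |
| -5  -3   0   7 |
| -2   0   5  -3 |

|P| = -369

Expand along column 2 (it has 2 zeros):
  + (-6) · M_22   where M_22 = det([5 -7 -7; -5 0 7; -2 5 -3]) = 203
  − (-3) · M_32   where M_32 = det([5 -7 -7; -2 -4 -5; -2 5 -3]) = 283
det = (+1)·(-6)·(203) + (-1)·(-3)·(283) = -369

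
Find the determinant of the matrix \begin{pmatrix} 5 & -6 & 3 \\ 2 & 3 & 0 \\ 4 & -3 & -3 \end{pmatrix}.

-135

Expand along column 3:
  + 3 · |2 3; 4 -3| = 3·(-6 − 12) = -54
  + (-3) · |5 -6; 2 3| = (-3)·(15 − (-12)) = -81
Sum: (-54) + (-81) = -135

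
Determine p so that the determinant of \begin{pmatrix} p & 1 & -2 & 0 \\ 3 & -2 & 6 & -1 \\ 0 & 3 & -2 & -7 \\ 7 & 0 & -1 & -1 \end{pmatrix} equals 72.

p = -1

Expanding along the row containing p, det(M) is linear in p: det(M) = (31)·p + (103).
Set (31)·p + (103) = 72  ⇒  (31)·p = -31  ⇒  p = -1.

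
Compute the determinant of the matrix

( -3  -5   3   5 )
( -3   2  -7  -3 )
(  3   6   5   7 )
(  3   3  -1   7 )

Expand along row 1:
  + (-3) · M_11   where M_11 = det([2 -7 -3; 6 5 7; 3 -1 7]) = 294
  − (-5) · M_12   where M_12 = det([-3 -7 -3; 3 5 7; 3 -1 7]) = -72
  + (3) · M_13   where M_13 = det([-3 2 -3; 3 6 7; 3 3 7]) = -36
  − (5) · M_14   where M_14 = det([-3 2 -7; 3 6 5; 3 3 -1]) = 162
det = (+1)·(-3)·(294) + (-1)·(-5)·(-72) + (+1)·(3)·(-36) + (-1)·(5)·(162) = -2160

The determinant is -2160.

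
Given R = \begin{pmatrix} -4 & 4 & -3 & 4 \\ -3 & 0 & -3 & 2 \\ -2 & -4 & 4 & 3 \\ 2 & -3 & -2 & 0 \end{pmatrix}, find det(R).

313

Expand along row 2 (it has 1 zero):
  − (-3) · M_21   where M_21 = det([4 -3 4; -4 4 3; -3 -2 0]) = 131
  − (-3) · M_23   where M_23 = det([-4 4 4; -2 -4 3; 2 -3 0]) = 44
  + (2) · M_24   where M_24 = det([-4 4 -3; -2 -4 4; 2 -3 -2]) = -106
det = (-1)·(-3)·(131) + (-1)·(-3)·(44) + (+1)·(2)·(-106) = 313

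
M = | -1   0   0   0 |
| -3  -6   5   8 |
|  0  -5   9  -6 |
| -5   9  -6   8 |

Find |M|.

694

Expand along row 1 (it has 3 zeros):
  + (-1) · M_11   where M_11 = det([-6 5 8; -5 9 -6; 9 -6 8]) = -694
det = (+1)·(-1)·(-694) = 694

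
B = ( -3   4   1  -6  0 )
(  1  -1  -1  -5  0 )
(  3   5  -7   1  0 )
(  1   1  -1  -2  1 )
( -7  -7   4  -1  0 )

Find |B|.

|B| = 1744

Expand along column 5 (it has 4 zeros):
  − (1) · M_45   where M_45 = det([-3 4 1 -6; 1 -1 -1 -5; 3 5 -7 1; -7 -7 4 -1]) = -1744
det = (-1)·(1)·(-1744) = 1744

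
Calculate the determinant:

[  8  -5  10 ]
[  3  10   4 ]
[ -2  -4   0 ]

248

Expand along column 3:
  + 10 · |3 10; -2 -4| = 10·(-12 − (-20)) = 80
  − 4 · |8 -5; -2 -4| = −4·(-32 − 10) = 168
Sum: (80) + (168) = 248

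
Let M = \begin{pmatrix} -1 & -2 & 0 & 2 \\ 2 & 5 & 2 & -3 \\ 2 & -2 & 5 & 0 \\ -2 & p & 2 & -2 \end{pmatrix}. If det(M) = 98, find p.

4

Expanding along the column containing p, det(M) is linear in p: det(M) = (-3)·p + (110).
Set (-3)·p + (110) = 98  ⇒  (-3)·p = -12  ⇒  p = 4.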